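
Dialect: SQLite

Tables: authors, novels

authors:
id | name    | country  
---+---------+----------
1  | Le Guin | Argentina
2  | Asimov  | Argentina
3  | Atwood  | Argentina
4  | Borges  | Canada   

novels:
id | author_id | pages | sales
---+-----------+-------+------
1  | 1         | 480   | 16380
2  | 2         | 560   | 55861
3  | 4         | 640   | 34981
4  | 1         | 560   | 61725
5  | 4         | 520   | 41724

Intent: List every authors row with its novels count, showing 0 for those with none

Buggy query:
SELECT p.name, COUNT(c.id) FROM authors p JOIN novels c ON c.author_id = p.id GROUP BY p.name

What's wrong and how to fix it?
Bug: An inner join excludes parents with zero children

Fix: Switch to LEFT JOIN to retain unmatched parent rows

Corrected query:
SELECT p.name, COUNT(c.id) FROM authors p LEFT JOIN novels c ON c.author_id = p.id GROUP BY p.name

Result:
name    | COUNT(c.id)
--------+------------
Asimov  | 1          
Atwood  | 0          
Borges  | 2          
Le Guin | 2          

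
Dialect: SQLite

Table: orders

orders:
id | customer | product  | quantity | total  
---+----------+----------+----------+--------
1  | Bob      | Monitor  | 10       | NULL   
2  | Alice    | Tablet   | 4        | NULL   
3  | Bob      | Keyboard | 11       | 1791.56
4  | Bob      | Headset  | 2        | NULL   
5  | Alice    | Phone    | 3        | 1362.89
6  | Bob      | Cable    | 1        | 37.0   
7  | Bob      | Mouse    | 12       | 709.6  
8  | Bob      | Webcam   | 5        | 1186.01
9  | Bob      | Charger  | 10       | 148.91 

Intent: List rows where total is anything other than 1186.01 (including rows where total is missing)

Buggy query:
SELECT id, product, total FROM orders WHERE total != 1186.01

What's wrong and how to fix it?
Bug: 'total != 1186.01' is unknown when total is NULL, so NULL rows are silently excluded

Fix: Add an explicit OR total IS NULL to include the missing-value rows

Corrected query:
SELECT id, product, total FROM orders WHERE total != 1186.01 OR total IS NULL

Result:
id | product  | total  
---+----------+--------
1  | Monitor  | NULL   
2  | Tablet   | NULL   
3  | Keyboard | 1791.56
4  | Headset  | NULL   
5  | Phone    | 1362.89
6  | Cable    | 37     
7  | Mouse    | 709.6  
9  | Charger  | 148.91 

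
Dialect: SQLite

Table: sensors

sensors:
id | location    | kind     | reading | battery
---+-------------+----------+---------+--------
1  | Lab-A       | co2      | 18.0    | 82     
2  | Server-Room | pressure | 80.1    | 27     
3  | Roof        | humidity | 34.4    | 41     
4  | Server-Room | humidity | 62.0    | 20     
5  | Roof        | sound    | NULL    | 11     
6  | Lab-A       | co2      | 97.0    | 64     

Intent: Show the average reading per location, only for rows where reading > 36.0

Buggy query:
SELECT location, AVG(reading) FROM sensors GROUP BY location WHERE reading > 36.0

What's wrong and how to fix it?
Bug: WHERE cannot follow GROUP BY

Fix: Place WHERE between FROM and GROUP BY

Corrected query:
SELECT location, AVG(reading) FROM sensors WHERE reading > 36.0 GROUP BY location

Result:
location    | AVG(reading)
------------+-------------
Lab-A       | 97          
Server-Room | 71.05       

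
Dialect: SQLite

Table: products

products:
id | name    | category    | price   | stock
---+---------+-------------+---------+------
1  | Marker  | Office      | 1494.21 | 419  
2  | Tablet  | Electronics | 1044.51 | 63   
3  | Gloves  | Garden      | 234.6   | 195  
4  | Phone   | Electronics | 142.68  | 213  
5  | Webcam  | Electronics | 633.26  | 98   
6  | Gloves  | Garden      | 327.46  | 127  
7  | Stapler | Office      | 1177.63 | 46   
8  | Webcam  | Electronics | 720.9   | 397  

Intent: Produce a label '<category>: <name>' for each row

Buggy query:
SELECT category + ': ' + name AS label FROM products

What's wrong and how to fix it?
Bug: SQLite uses || for string concatenation; + coerces text to numbers (yielding 0)

Fix: Use the || operator for string concatenation

Corrected query:
SELECT category || ': ' || name AS label FROM products

Result:
label              
-------------------
Office: Marker     
Electronics: Tablet
Garden: Gloves     
Electronics: Phone 
Electronics: Webcam
Garden: Gloves     
Office: Stapler    
Electronics: Webcam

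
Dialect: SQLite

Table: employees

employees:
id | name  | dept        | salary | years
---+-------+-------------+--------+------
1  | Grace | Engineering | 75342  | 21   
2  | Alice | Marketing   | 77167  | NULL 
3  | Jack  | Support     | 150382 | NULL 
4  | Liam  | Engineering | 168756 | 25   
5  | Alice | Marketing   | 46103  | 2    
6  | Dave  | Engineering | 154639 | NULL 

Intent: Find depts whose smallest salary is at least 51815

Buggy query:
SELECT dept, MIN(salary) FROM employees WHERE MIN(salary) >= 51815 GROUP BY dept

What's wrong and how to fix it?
Bug: Aggregates like MIN are computed per group after WHERE runs

Fix: Use HAVING for the per-group MIN condition

Corrected query:
SELECT dept, MIN(salary) FROM employees GROUP BY dept HAVING MIN(salary) >= 51815

Result:
dept        | MIN(salary)
------------+------------
Engineering | 75342      
Support     | 150382     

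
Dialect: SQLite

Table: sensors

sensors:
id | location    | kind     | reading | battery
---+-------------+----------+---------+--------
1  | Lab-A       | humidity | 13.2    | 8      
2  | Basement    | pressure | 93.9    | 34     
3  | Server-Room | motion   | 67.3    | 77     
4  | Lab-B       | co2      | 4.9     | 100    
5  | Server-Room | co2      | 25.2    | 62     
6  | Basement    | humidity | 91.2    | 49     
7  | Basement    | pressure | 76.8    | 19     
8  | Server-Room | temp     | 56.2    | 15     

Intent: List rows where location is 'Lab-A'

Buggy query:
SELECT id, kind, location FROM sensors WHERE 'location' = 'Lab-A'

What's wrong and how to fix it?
Bug: Single quotes denote string literals in SQL; the column name is being compared as a constant string

Fix: Reference the column as location without single quotes

Corrected query:
SELECT id, kind, location FROM sensors WHERE location = 'Lab-A'

Result:
id | kind     | location
---+----------+---------
1  | humidity | Lab-A   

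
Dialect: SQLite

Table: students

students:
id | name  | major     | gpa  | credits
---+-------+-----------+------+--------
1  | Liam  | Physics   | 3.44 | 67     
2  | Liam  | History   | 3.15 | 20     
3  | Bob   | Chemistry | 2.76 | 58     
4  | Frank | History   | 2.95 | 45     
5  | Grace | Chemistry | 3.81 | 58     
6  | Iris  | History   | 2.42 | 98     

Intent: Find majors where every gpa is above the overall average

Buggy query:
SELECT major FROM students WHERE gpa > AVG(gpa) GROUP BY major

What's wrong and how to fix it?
Bug: WHERE evaluates per row before aggregation, so AVG() is unavailable

Fix: Compute the overall average in a scalar subquery and compare each group's MIN against it in HAVING

Corrected query:
SELECT major FROM students GROUP BY major HAVING MIN(gpa) > (SELECT AVG(gpa) FROM students)

Result:
major  
-------
Physics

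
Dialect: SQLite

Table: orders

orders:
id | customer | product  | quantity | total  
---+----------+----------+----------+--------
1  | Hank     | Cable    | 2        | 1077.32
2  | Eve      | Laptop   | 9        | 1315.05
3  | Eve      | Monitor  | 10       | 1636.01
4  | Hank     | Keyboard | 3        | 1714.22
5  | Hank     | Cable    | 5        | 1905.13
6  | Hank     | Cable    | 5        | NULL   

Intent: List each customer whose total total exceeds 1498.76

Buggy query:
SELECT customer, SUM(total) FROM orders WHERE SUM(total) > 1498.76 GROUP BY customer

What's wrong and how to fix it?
Bug: SUM(total) is an aggregate, but WHERE filters rows before aggregation

Fix: Move the aggregate condition to a HAVING clause

Corrected query:
SELECT customer, SUM(total) FROM orders GROUP BY customer HAVING SUM(total) > 1498.76

Result:
customer | SUM(total)
---------+-----------
Eve      | 2951.06   
Hank     | 4696.67   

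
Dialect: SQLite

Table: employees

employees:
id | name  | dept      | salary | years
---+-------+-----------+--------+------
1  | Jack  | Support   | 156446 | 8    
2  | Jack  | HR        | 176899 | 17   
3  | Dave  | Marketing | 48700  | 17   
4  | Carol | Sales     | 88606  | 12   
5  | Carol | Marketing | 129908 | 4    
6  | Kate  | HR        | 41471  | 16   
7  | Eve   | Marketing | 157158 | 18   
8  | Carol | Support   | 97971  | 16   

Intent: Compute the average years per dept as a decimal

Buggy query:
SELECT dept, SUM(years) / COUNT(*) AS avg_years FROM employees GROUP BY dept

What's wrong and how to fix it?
Bug: Both operands are integers, so '/' performs integer division and truncates

Fix: Multiply by 1.0 (or CAST to REAL) to force floating-point division

Corrected query:
SELECT dept, SUM(years) * 1.0 / COUNT(*) AS avg_years FROM employees GROUP BY dept

Result:
dept      | avg_years
----------+----------
HR        | 16.5     
Marketing | 13       
Sales     | 12       
Support   | 12       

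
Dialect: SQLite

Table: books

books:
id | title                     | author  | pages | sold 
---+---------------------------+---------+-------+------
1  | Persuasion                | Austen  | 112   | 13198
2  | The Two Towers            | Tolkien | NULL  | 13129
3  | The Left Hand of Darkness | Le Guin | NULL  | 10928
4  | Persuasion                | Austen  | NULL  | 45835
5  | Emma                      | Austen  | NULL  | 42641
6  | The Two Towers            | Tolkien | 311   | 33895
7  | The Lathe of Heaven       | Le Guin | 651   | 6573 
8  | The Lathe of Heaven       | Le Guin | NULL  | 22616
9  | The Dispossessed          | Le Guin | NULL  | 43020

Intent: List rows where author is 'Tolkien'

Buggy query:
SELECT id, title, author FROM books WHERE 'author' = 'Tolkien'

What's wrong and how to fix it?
Bug: Single quotes denote string literals in SQL; the column name is being compared as a constant string

Fix: Remove the quotes around the column name (or use double quotes for an identifier)

Corrected query:
SELECT id, title, author FROM books WHERE author = 'Tolkien'

Result:
id | title          | author 
---+----------------+--------
2  | The Two Towers | Tolkien
6  | The Two Towers | Tolkien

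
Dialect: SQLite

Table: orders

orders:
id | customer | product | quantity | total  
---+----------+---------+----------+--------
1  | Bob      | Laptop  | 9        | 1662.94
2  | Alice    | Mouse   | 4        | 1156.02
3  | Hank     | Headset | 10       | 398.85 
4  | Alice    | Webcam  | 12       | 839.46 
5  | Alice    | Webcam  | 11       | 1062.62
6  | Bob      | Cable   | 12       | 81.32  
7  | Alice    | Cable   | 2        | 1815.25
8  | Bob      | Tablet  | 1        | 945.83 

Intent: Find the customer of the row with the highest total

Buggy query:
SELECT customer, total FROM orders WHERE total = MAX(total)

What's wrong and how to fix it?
Bug: MAX(total) is an aggregate and cannot be used directly in WHERE

Fix: Wrap MAX in a scalar subquery so WHERE compares against a single value

Corrected query:
SELECT customer, total FROM orders WHERE total = (SELECT MAX(total) FROM orders)

Result:
customer | total  
---------+--------
Alice    | 1815.25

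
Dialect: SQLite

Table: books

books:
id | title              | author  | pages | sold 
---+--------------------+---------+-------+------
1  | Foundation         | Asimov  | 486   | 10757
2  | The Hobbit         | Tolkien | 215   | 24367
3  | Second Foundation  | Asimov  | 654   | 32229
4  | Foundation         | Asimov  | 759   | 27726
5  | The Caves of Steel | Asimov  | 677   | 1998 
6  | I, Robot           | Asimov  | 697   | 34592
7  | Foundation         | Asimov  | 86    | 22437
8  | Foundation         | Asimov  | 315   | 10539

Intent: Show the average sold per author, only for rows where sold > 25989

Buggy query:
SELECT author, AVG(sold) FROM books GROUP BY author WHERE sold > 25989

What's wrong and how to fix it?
Bug: Row-level WHERE must come before GROUP BY in the clause order

Fix: Place WHERE between FROM and GROUP BY

Corrected query:
SELECT author, AVG(sold) FROM books WHERE sold > 25989 GROUP BY author

Result:
author | AVG(sold)   
-------+-------------
Asimov | 31515.666667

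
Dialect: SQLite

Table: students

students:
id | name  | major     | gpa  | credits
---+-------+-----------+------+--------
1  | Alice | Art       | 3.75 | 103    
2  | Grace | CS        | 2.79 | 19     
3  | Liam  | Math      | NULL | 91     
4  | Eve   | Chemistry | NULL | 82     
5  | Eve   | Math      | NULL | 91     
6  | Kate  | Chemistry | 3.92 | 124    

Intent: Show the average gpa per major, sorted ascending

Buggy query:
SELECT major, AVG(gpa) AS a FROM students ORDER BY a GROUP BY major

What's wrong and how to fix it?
Bug: GROUP BY must precede ORDER BY

Fix: Reorder: SELECT … FROM … GROUP BY … ORDER BY …

Corrected query:
SELECT major, AVG(gpa) AS a FROM students GROUP BY major ORDER BY a

Result:
major     | a   
----------+-----
Math      | NULL
CS        | 2.79
Art       | 3.75
Chemistry | 3.92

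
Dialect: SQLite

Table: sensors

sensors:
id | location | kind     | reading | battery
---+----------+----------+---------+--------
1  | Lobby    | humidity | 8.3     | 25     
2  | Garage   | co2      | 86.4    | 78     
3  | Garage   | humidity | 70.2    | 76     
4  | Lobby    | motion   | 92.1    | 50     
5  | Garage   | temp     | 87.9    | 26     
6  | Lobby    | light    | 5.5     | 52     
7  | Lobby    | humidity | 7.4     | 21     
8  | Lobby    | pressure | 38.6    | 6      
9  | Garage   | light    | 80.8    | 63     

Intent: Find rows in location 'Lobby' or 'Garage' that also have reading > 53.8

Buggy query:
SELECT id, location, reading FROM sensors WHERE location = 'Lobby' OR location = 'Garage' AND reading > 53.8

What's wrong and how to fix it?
Bug: AND binds tighter than OR, so this parses as location = 'Lobby' OR (location = 'Garage' AND reading > 53.8)

Fix: Group the OR with parentheses (or use IN), then AND the threshold

Corrected query:
SELECT id, location, reading FROM sensors WHERE (location = 'Lobby' OR location = 'Garage') AND reading > 53.8

Result:
id | location | reading
---+----------+--------
2  | Garage   | 86.4   
3  | Garage   | 70.2   
4  | Lobby    | 92.1   
5  | Garage   | 87.9   
9  | Garage   | 80.8   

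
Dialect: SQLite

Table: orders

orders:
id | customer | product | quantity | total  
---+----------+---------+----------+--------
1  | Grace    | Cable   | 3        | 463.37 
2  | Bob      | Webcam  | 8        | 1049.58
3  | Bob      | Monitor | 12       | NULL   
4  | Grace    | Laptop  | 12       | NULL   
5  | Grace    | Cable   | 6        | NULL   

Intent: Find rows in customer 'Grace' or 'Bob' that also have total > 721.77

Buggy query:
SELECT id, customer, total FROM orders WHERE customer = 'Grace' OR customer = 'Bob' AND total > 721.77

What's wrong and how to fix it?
Bug: AND binds tighter than OR, so this parses as customer = 'Grace' OR (customer = 'Bob' AND total > 721.77)

Fix: Add parentheses around the OR so the AND applies to both alternatives

Corrected query:
SELECT id, customer, total FROM orders WHERE (customer = 'Grace' OR customer = 'Bob') AND total > 721.77

Result:
id | customer | total  
---+----------+--------
2  | Bob      | 1049.58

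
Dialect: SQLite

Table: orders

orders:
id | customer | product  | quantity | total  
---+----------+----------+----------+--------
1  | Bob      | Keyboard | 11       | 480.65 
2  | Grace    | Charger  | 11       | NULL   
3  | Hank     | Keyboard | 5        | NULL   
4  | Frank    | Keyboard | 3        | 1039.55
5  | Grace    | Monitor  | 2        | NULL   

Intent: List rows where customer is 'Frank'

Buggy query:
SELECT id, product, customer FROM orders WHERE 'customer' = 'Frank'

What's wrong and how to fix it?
Bug: 'customer' in single quotes is a string literal, not the column; the comparison is literal-vs-literal and never true

Fix: Remove the quotes around the column name (or use double quotes for an identifier)

Corrected query:
SELECT id, product, customer FROM orders WHERE customer = 'Frank'

Result:
id | product  | customer
---+----------+---------
4  | Keyboard | Frank   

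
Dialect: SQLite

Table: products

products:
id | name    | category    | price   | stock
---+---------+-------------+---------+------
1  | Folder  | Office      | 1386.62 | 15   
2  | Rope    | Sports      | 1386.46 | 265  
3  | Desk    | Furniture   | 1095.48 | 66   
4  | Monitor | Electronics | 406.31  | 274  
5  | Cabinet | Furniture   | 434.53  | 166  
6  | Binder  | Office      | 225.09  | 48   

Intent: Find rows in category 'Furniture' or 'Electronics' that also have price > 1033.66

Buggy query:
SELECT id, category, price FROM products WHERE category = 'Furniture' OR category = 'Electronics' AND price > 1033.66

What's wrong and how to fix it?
Bug: AND binds tighter than OR, so this parses as category = 'Furniture' OR (category = 'Electronics' AND price > 1033.66)

Fix: Group the OR with parentheses (or use IN), then AND the threshold

Corrected query:
SELECT id, category, price FROM products WHERE (category = 'Furniture' OR category = 'Electronics') AND price > 1033.66

Result:
id | category  | price  
---+-----------+--------
3  | Furniture | 1095.48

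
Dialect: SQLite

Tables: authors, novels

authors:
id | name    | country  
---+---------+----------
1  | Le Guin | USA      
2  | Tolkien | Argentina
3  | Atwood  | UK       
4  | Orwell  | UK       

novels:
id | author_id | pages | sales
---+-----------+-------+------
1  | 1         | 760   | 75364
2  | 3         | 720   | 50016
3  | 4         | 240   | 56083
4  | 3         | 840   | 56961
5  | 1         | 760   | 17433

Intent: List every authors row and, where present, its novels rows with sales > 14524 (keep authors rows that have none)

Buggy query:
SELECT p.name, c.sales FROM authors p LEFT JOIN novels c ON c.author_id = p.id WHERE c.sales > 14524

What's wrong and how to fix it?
Bug: Filtering c.sales in WHERE discards the NULL rows produced by LEFT JOIN, turning it into an inner join

Fix: Move the right-table condition into the ON clause so unmatched parents are kept

Corrected query:
SELECT p.name, c.sales FROM authors p LEFT JOIN novels c ON c.author_id = p.id AND c.sales > 14524

Result:
name    | sales
--------+------
Le Guin | 17433
Le Guin | 75364
Tolkien | NULL 
Atwood  | 50016
Atwood  | 56961
Orwell  | 56083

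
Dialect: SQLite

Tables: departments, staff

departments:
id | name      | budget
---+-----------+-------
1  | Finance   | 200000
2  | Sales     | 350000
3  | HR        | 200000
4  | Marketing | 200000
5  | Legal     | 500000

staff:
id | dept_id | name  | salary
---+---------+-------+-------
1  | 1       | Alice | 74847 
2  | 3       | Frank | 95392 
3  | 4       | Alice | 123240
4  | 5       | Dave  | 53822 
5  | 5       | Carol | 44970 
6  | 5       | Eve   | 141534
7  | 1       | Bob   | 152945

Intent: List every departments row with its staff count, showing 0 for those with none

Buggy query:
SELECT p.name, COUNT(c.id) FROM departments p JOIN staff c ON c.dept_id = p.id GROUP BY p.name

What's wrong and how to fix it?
Bug: INNER JOIN drops departments rows that have no matching staff rows

Fix: Switch to LEFT JOIN to retain unmatched parent rows

Corrected query:
SELECT p.name, COUNT(c.id) FROM departments p LEFT JOIN staff c ON c.dept_id = p.id GROUP BY p.name

Result:
name      | COUNT(c.id)
----------+------------
Finance   | 2          
HR        | 1          
Legal     | 3          
Marketing | 1          
Sales     | 0          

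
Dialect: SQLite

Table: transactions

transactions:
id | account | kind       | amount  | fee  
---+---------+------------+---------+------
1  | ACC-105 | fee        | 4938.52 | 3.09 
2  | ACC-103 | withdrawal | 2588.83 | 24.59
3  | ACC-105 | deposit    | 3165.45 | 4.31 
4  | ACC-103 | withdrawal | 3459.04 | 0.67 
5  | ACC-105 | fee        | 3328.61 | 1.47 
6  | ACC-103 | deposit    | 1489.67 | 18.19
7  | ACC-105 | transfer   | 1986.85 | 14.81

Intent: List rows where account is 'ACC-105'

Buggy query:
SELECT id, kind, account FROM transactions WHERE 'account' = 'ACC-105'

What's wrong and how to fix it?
Bug: Single quotes denote string literals in SQL; the column name is being compared as a constant string

Fix: Remove the quotes around the column name (or use double quotes for an identifier)

Corrected query:
SELECT id, kind, account FROM transactions WHERE account = 'ACC-105'

Result:
id | kind     | account
---+----------+--------
1  | fee      | ACC-105
3  | deposit  | ACC-105
5  | fee      | ACC-105
7  | transfer | ACC-105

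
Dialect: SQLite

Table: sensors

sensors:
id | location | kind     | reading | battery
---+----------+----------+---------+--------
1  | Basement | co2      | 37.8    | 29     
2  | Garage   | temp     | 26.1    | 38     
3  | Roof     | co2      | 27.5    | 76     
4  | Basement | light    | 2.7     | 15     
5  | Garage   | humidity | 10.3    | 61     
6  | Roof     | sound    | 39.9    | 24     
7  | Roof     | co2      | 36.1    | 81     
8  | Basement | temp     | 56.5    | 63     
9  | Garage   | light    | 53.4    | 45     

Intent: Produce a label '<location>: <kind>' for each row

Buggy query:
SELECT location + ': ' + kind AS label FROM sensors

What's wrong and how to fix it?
Bug: '+' is numeric addition; on text columns SQLite converts them to 0 instead of concatenating

Fix: Use the || operator for string concatenation

Corrected query:
SELECT location || ': ' || kind AS label FROM sensors

Result:
label           
----------------
Basement: co2   
Garage: temp    
Roof: co2       
Basement: light 
Garage: humidity
Roof: sound     
Roof: co2       
Basement: temp  
Garage: light   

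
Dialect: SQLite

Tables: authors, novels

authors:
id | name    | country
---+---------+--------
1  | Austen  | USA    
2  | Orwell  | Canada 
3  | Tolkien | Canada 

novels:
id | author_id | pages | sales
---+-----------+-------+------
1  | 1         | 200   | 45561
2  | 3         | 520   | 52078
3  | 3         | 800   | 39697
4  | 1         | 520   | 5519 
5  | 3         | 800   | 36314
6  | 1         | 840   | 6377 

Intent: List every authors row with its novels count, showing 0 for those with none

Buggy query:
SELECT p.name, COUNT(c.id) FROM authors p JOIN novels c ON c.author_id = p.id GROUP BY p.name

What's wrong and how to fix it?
Bug: INNER JOIN drops authors rows that have no matching novels rows

Fix: Switch to LEFT JOIN to retain unmatched parent rows

Corrected query:
SELECT p.name, COUNT(c.id) FROM authors p LEFT JOIN novels c ON c.author_id = p.id GROUP BY p.name

Result:
name    | COUNT(c.id)
--------+------------
Austen  | 3          
Orwell  | 0          
Tolkien | 3          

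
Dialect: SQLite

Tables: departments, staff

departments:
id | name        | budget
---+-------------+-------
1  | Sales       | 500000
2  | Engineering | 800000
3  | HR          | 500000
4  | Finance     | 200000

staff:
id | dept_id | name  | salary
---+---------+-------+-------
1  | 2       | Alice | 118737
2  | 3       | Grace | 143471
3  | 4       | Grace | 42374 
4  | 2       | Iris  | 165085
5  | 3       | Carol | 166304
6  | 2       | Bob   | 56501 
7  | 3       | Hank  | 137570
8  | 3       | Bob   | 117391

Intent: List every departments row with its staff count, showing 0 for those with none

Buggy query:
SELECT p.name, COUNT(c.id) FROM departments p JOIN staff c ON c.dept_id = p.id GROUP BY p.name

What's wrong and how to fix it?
Bug: An inner join excludes parents with zero children

Fix: Use LEFT JOIN so parents without children still appear (COUNT(c.id) gives 0)

Corrected query:
SELECT p.name, COUNT(c.id) FROM departments p LEFT JOIN staff c ON c.dept_id = p.id GROUP BY p.name

Result:
name        | COUNT(c.id)
------------+------------
Engineering | 3          
Finance     | 1          
HR          | 4          
Sales       | 0          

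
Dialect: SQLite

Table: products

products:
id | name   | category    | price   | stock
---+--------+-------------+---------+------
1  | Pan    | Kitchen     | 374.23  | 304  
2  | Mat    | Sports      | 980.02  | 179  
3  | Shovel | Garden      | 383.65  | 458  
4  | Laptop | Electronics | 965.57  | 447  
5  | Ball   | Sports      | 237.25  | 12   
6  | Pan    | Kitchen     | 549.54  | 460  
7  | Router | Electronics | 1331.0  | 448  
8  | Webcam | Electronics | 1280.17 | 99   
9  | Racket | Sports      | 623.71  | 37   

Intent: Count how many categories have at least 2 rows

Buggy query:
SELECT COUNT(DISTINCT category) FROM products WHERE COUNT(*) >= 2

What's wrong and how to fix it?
Bug: COUNT(*) cannot appear in WHERE; the per-group count doesn't exist yet

Fix: Use a subquery that GROUPs and filters with HAVING, then count its rows

Corrected query:
SELECT COUNT(*) FROM (SELECT category FROM products GROUP BY category HAVING COUNT(*) >= 2)

Result:
COUNT(*)
--------
3       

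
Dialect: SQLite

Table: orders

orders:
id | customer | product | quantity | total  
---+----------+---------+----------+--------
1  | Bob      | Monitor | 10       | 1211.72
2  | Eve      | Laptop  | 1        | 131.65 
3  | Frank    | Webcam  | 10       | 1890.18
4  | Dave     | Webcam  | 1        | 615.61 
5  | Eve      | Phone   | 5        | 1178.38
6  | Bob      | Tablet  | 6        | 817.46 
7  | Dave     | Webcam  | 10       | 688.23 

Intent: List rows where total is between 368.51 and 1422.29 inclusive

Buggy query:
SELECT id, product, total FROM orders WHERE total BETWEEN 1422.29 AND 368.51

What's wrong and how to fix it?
Bug: BETWEEN expects the lower bound first; with 1422.29 AND 368.51 the range is empty

Fix: Write BETWEEN 368.51 AND 1422.29

Corrected query:
SELECT id, product, total FROM orders WHERE total BETWEEN 368.51 AND 1422.29

Result:
id | product | total  
---+---------+--------
1  | Monitor | 1211.72
4  | Webcam  | 615.61 
5  | Phone   | 1178.38
6  | Tablet  | 817.46 
7  | Webcam  | 688.23 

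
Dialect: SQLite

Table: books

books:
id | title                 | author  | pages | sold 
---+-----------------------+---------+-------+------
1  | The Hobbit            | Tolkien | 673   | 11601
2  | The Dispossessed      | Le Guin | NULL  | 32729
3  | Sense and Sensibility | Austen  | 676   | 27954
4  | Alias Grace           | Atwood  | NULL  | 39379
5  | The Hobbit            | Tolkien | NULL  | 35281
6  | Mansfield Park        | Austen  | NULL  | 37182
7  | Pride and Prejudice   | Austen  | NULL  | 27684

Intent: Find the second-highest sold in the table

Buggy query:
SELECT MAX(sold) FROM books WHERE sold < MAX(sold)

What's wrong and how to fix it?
Bug: The inner MAX is an aggregate inside WHERE, which is not allowed

Fix: Compute the overall MAX in a subquery, then take MAX of rows below it

Corrected query:
SELECT MAX(sold) FROM books WHERE sold < (SELECT MAX(sold) FROM books)

Result:
MAX(sold)
---------
37182    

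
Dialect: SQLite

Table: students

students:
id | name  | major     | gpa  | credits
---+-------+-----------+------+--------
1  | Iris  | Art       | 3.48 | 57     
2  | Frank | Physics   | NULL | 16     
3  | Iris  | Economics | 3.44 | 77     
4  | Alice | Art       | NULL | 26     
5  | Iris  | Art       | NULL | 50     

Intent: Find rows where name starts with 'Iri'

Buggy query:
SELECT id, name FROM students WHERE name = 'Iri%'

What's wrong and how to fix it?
Bug: '=' compares the literal string including the % character; pattern matching needs LIKE

Fix: Replace '=' with LIKE so 'Iri%' is treated as a pattern

Corrected query:
SELECT id, name FROM students WHERE name LIKE 'Iri%'

Result:
id | name
---+-----
1  | Iris
3  | Iris
5  | Iris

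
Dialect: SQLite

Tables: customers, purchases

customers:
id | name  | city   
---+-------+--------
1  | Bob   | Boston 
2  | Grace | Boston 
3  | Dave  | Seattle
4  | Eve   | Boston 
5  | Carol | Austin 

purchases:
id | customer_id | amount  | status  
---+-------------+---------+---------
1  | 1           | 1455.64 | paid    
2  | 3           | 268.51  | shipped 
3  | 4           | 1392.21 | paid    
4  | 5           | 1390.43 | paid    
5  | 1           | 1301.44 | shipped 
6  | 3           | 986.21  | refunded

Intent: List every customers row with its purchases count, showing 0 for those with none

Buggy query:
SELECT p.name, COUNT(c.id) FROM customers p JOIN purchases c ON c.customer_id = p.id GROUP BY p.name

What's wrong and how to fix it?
Bug: An inner join excludes parents with zero children

Fix: Switch to LEFT JOIN to retain unmatched parent rows

Corrected query:
SELECT p.name, COUNT(c.id) FROM customers p LEFT JOIN purchases c ON c.customer_id = p.id GROUP BY p.name

Result:
name  | COUNT(c.id)
------+------------
Bob   | 2          
Carol | 1          
Dave  | 2          
Eve   | 1          
Grace | 0          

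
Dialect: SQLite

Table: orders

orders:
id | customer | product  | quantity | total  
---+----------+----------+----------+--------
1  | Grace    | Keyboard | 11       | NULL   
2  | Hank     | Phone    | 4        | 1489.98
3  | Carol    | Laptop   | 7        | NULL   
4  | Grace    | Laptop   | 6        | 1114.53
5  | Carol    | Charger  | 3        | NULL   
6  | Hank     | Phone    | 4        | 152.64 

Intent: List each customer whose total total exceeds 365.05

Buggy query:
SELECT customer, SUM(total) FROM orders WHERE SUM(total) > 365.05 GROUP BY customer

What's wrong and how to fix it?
Bug: Aggregate functions cannot appear in a WHERE clause

Fix: Move the aggregate condition to a HAVING clause

Corrected query:
SELECT customer, SUM(total) FROM orders GROUP BY customer HAVING SUM(total) > 365.05

Result:
customer | SUM(total)
---------+-----------
Grace    | 1114.53   
Hank     | 1642.62   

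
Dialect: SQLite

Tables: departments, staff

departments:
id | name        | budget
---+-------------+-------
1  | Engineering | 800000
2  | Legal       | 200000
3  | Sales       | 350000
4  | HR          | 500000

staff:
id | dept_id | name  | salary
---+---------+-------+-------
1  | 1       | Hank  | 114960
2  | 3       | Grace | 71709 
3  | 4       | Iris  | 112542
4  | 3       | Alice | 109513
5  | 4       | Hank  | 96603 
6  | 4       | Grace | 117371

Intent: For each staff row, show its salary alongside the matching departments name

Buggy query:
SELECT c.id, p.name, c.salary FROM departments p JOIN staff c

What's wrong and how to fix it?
Bug: JOIN with no ON clause produces a cartesian product; every staff row pairs with every departments row

Fix: Add ON c.dept_id = p.id to the JOIN

Corrected query:
SELECT c.id, p.name, c.salary FROM departments p JOIN staff c ON c.dept_id = p.id

Result:
id | name        | salary
---+-------------+-------
1  | Engineering | 114960
2  | Sales       | 71709 
3  | HR          | 112542
4  | Sales       | 109513
5  | HR          | 96603 
6  | HR          | 117371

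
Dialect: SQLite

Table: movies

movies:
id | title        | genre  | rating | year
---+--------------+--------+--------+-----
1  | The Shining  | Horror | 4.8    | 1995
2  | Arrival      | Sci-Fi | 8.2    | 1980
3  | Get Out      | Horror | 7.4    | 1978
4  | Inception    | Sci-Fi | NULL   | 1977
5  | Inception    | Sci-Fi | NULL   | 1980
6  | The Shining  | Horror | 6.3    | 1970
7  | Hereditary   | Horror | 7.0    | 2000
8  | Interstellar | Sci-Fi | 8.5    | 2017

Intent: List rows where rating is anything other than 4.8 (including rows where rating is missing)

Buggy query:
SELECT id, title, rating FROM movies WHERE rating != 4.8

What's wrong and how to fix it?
Bug: Inequality against NULL is unknown, not true; rows with NULL are dropped

Fix: Handle NULL separately with IS NULL alongside the inequality

Corrected query:
SELECT id, title, rating FROM movies WHERE rating != 4.8 OR rating IS NULL

Result:
id | title        | rating
---+--------------+-------
2  | Arrival      | 8.2   
3  | Get Out      | 7.4   
4  | Inception    | NULL  
5  | Inception    | NULL  
6  | The Shining  | 6.3   
7  | Hereditary   | 7     
8  | Interstellar | 8.5   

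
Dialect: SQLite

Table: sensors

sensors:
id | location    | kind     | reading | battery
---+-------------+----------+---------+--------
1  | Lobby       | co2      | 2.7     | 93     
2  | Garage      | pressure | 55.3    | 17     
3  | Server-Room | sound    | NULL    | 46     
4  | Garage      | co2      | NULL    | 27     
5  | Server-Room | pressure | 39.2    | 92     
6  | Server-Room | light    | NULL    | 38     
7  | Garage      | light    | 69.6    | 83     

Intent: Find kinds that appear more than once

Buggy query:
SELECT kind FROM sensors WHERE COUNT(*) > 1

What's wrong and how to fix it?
Bug: COUNT(*) is an aggregate and cannot be used in WHERE

Fix: Group first, then use HAVING for the count condition

Corrected query:
SELECT kind FROM sensors GROUP BY kind HAVING COUNT(*) > 1

Result:
kind    
--------
co2     
light   
pressure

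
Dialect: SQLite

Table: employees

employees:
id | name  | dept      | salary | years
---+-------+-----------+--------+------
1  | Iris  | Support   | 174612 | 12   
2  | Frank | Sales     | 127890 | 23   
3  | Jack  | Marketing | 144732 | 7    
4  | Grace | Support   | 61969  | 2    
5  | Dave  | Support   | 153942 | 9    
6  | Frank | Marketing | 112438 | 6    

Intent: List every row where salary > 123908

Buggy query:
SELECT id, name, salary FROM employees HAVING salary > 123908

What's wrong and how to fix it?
Bug: This is a non-aggregate query (no GROUP BY, no aggregates), so in SQLite the HAVING clause is invalid here; a row-level condition belongs in WHERE

Fix: Replace HAVING with WHERE since the condition applies to individual rows

Corrected query:
SELECT id, name, salary FROM employees WHERE salary > 123908

Result:
id | name  | salary
---+-------+-------
1  | Iris  | 174612
2  | Frank | 127890
3  | Jack  | 144732
5  | Dave  | 153942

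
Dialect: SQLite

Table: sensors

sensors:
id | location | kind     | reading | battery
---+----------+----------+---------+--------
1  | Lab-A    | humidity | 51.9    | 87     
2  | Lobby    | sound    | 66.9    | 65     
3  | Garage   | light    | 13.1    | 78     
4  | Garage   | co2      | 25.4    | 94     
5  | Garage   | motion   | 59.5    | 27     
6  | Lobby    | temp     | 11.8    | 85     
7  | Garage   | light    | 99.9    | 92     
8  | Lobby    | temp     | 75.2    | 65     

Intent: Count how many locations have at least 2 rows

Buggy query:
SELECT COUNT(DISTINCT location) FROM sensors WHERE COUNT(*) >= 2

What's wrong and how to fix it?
Bug: WHERE filters individual rows, not groups, so a group-level COUNT is invalid there

Fix: Group first with HAVING COUNT(*) >= 2, then COUNT the resulting groups

Corrected query:
SELECT COUNT(*) FROM (SELECT location FROM sensors GROUP BY location HAVING COUNT(*) >= 2)

Result:
COUNT(*)
--------
2       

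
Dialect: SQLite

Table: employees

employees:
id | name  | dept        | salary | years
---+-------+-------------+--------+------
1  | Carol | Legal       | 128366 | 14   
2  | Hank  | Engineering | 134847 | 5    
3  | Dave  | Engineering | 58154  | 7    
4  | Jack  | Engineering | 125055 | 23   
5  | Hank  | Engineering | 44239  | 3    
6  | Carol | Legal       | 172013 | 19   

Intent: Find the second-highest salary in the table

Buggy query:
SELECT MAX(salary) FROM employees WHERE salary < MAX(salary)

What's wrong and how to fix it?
Bug: MAX(salary) on the right of the comparison is an aggregate-in-WHERE error

Fix: Put the inner MAX in a scalar subquery

Corrected query:
SELECT MAX(salary) FROM employees WHERE salary < (SELECT MAX(salary) FROM employees)

Result:
MAX(salary)
-----------
134847     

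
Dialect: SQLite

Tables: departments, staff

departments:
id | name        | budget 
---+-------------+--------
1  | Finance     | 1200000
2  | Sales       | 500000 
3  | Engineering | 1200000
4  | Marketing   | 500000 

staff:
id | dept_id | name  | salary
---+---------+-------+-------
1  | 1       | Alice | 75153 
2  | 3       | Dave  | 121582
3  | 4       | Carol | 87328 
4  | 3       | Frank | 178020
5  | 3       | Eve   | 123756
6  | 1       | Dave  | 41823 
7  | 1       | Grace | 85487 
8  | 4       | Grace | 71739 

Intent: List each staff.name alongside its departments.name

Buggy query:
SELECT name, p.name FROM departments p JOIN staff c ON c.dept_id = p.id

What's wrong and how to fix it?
Bug: Both tables have a 'name' column; the unqualified reference is ambiguous

Fix: Prefix ambiguous columns with the table alias

Corrected query:
SELECT c.name, p.name FROM departments p JOIN staff c ON c.dept_id = p.id

Result:
name  | name       
------+------------
Alice | Finance    
Dave  | Engineering
Carol | Marketing  
Frank | Engineering
Eve   | Engineering
Dave  | Finance    
Grace | Finance    
Grace | Marketing  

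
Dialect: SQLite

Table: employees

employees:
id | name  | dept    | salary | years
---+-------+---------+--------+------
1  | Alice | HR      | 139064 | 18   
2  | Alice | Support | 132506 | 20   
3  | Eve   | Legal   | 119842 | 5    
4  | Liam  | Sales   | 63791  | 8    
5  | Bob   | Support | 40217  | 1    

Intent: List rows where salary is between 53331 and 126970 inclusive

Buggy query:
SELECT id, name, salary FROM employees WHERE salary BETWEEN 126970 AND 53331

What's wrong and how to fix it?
Bug: The bounds are reversed; BETWEEN a AND b requires a <= b to match anything

Fix: Write BETWEEN 53331 AND 126970

Corrected query:
SELECT id, name, salary FROM employees WHERE salary BETWEEN 53331 AND 126970

Result:
id | name | salary
---+------+-------
3  | Eve  | 119842
4  | Liam | 63791 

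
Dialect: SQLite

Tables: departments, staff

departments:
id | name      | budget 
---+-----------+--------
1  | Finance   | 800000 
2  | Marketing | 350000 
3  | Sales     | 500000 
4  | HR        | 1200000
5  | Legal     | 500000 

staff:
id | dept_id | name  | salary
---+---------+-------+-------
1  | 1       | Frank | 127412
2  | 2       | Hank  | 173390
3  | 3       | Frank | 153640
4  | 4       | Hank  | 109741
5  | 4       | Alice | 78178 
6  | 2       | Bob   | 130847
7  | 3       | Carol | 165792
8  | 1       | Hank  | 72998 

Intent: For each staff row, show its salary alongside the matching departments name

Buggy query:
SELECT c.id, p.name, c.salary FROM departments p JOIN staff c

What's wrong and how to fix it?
Bug: Missing join condition: each staff row is matched to all departments rows instead of just its own

Fix: Specify the join condition linking the foreign key to the parent id

Corrected query:
SELECT c.id, p.name, c.salary FROM departments p JOIN staff c ON c.dept_id = p.id

Result:
id | name      | salary
---+-----------+-------
1  | Finance   | 127412
2  | Marketing | 173390
3  | Sales     | 153640
4  | HR        | 109741
5  | HR        | 78178 
6  | Marketing | 130847
7  | Sales     | 165792
8  | Finance   | 72998 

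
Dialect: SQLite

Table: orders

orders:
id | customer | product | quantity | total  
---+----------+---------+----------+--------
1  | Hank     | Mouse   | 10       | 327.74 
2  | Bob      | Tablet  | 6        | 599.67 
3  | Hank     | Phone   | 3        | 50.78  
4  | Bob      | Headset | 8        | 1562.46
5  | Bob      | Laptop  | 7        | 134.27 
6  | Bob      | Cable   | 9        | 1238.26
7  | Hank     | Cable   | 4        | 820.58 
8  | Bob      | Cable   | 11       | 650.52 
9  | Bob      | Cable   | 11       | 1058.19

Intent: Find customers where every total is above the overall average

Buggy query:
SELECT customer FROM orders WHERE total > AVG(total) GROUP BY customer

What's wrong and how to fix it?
Bug: WHERE evaluates per row before aggregation, so AVG() is unavailable

Fix: Compute the overall average in a scalar subquery and compare each group's MIN against it in HAVING

Corrected query:
SELECT customer FROM orders GROUP BY customer HAVING MIN(total) > (SELECT AVG(total) FROM orders)

Result:
(no rows)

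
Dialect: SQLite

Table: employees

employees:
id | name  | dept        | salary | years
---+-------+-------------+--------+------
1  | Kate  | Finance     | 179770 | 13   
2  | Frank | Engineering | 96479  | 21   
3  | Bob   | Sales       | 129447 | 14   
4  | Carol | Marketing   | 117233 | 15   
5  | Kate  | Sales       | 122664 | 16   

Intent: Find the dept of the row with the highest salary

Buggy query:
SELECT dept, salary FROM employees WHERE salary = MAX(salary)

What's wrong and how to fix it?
Bug: WHERE is evaluated per row; an aggregate over the whole table isn't defined there

Fix: Use a subquery: WHERE salary = (SELECT MAX(salary) FROM employees)

Corrected query:
SELECT dept, salary FROM employees WHERE salary = (SELECT MAX(salary) FROM employees)

Result:
dept    | salary
--------+-------
Finance | 179770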